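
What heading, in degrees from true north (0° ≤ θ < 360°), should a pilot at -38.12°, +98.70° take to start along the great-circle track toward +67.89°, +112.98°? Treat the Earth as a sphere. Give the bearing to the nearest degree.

6°

Δλ = 112.98 − 98.70 = 14.28°.
θ = atan2( sin Δλ · cos φ₂ , cos φ₁ · sin φ₂ − sin φ₁ · cos φ₂ · cos Δλ )
  = atan2(0.09284, 0.95403) = 5.558° → normalised to [0°, 360°): 5.558°.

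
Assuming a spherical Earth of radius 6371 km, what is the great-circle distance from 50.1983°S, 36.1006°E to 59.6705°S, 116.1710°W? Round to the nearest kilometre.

Δλ = -116.1710 − 36.1006 = -152.2716°.
Δφ = -59.6705 − -50.1983 = -9.4722°.
a = sin²(Δφ/2) + cos φ₁ · cos φ₂ · sin²(Δλ/2) = 0.311506.
c = 2·atan2(√a, √(1−a)) = 1.18425 rad → d = 6371·c ≈ 7544.88 km.

7545 km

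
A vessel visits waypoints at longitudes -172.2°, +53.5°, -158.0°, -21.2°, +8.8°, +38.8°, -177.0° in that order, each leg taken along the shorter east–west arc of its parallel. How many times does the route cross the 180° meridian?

3

Leg 1: -172.2° → +53.5°, shortest Δλ = -134.3° (west) — crosses 180°.
Leg 2: +53.5° → -158.0°, shortest Δλ = 148.5° (east) — crosses 180°.
Leg 3: -158.0° → -21.2°, shortest Δλ = 136.8° (east) — does not cross 180°.
Leg 4: -21.2° → +8.8°, shortest Δλ = 30.0° (east) — does not cross 180°.
Leg 5: +8.8° → +38.8°, shortest Δλ = 30.0° (east) — does not cross 180°.
Leg 6: +38.8° → -177.0°, shortest Δλ = 144.2° (east) — crosses 180°.
Total crossings: 3.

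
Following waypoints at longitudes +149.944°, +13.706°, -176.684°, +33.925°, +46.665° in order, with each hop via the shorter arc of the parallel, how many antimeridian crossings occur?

2

Leg 1: +149.944° → +13.706°, shortest Δλ = -136.238° (west) — does not cross 180°.
Leg 2: +13.706° → -176.684°, shortest Δλ = 169.61° (east) — crosses 180°.
Leg 3: -176.684° → +33.925°, shortest Δλ = -149.391° (west) — crosses 180°.
Leg 4: +33.925° → +46.665°, shortest Δλ = 12.74° (east) — does not cross 180°.
Total crossings: 2.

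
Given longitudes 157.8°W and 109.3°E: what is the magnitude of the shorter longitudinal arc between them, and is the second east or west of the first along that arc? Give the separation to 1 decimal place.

92.9° west

Raw difference: 109.3 − -157.8 = 267.1°.
Normalise into (−180°, 180°]: 267.1° − 360° = -92.9°.
Negative ⇒ the second point lies to the west; separation 92.9°.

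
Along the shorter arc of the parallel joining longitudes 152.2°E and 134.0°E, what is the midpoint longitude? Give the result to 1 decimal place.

Signed shortest Δλ from +152.2° to +134.0° is -18.2°.
Midpoint longitude = +152.2° + (-18.2°)/2 = +152.2° − 9.1° = +143.1°.

143.1°E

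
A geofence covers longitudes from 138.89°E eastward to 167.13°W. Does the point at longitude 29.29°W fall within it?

Band width going east from +138.89° to -167.13°: ((-167.13 − 138.89) mod 360) = 53.98°.
Offset of -29.29° east of the west edge: ((-29.29 − 138.89) mod 360) = 191.82°.
191.82° > 53.98° ⇒ outside.

No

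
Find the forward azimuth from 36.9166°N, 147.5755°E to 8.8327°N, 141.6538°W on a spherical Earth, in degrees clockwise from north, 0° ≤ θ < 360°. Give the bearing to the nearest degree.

94°

Δλ = -141.6538 − 147.5755 = -289.2293°; wrapped into (−180°, 180°]: 70.7707°.
θ = atan2( sin Δλ · cos φ₂ , cos φ₁ · sin φ₂ − sin φ₁ · cos φ₂ · cos Δλ )
  = atan2(0.93301, -0.07271) = 94.456° → normalised to [0°, 360°): 94.456°.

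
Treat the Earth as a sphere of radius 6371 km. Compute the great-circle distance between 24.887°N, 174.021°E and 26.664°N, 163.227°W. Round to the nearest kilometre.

Δλ = -163.227 − 174.021 = -337.248°; wrapped into (−180°, 180°]: 22.752°.
Δφ = 26.664 − 24.887 = 1.777°.
a = sin²(Δφ/2) + cos φ₁ · cos φ₂ · sin²(Δλ/2) = 0.031781.
c = 2·atan2(√a, √(1−a)) = 0.35846 rad → d = 6371·c ≈ 2283.74 km.

2284 km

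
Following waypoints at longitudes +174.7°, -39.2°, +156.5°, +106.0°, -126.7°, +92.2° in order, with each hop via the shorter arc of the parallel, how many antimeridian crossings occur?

4

Leg 1: +174.7° → -39.2°, shortest Δλ = 146.1° (east) — crosses 180°.
Leg 2: -39.2° → +156.5°, shortest Δλ = -164.3° (west) — crosses 180°.
Leg 3: +156.5° → +106.0°, shortest Δλ = -50.5° (west) — does not cross 180°.
Leg 4: +106.0° → -126.7°, shortest Δλ = 127.3° (east) — crosses 180°.
Leg 5: -126.7° → +92.2°, shortest Δλ = -141.1° (west) — crosses 180°.
Total crossings: 4.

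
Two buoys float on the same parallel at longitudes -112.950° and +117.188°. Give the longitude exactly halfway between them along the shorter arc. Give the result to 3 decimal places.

-177.881°

Signed shortest Δλ from -112.950° to +117.188° is -129.862°.
Midpoint longitude = -112.950° + (-129.862°)/2 = -112.950° − 64.931° = -177.881°.
(The naïve average (-112.950 + +117.188)/2 = 2.119° is on the wrong side of the globe.)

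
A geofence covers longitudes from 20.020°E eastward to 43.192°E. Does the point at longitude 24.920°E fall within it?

Yes

Band width going east from +20.020° to +43.192°: ((43.192 − 20.020) mod 360) = 23.172°.
Offset of +24.920° east of the west edge: ((24.920 − 20.020) mod 360) = 4.900°.
4.900° ≤ 23.172° ⇒ inside.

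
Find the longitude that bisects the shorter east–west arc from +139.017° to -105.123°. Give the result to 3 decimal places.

Signed shortest Δλ from +139.017° to -105.123° is +115.860°.
Midpoint longitude = +139.017° + (+115.860°)/2 = +139.017° + 57.930° = +196.947°.
Normalise into (−180°, 180°]: -163.053°.
(The naïve average (+139.017 + -105.123)/2 = 16.947° is on the wrong side of the globe.)

-163.053°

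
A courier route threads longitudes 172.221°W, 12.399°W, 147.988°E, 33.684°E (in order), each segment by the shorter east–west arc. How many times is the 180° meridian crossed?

Leg 1: -172.221° → -12.399°, shortest Δλ = 159.822° (east) — does not cross 180°.
Leg 2: -12.399° → +147.988°, shortest Δλ = 160.387° (east) — does not cross 180°.
Leg 3: +147.988° → +33.684°, shortest Δλ = -114.304° (west) — does not cross 180°.
Total crossings: 0.

0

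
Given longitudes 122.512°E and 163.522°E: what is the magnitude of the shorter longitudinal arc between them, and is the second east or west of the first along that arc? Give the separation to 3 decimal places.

Raw difference: 163.522 − 122.512 = 41.01°.
Normalise into (−180°, 180°]: 41.01° stays 41.01°.
Positive ⇒ the second point lies to the east; separation 41.010°.

41.010° east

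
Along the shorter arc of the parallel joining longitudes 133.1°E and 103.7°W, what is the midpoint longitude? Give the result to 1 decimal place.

Signed shortest Δλ from +133.1° to -103.7° is +123.2°.
Midpoint longitude = +133.1° + (+123.2°)/2 = +133.1° + 61.6° = +194.7°.
Normalise into (−180°, 180°]: -165.3°.
(The naïve average (+133.1 + -103.7)/2 = 14.7° is on the wrong side of the globe.)

165.3°W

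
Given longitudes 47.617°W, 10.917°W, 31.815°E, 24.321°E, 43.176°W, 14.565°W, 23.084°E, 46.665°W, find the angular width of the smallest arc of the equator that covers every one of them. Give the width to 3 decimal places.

Sort the longitudes: -47.617°, -46.665°, -43.176°, -14.565°, -10.917°, +23.084°, +24.321°, +31.815°.
Eastward gaps between consecutive values (wrapping around): 0.952°, 3.489°, 28.611°, 3.648°, 34.001°, 1.237°, 7.494°, 280.568°.
Largest gap = 280.568° ⇒ minimal covering band is its complement: 360° − 280.568° = 79.432°.
Band runs from -47.617° eastward to +31.815°.

79.432°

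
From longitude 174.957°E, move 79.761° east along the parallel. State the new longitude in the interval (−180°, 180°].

Start at +174.957°; shift +79.761° → +254.718°.
+254.718° lies outside (−180°, 180°]; subtract 360° → -105.282°.

105.282°W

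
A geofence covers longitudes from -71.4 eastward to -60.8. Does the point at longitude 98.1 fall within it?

No

Band width going east from -71.4° to -60.8°: ((-60.8 − -71.4) mod 360) = 10.6°.
Offset of +98.1° east of the west edge: ((98.1 − -71.4) mod 360) = 169.5°.
169.5° > 10.6° ⇒ outside.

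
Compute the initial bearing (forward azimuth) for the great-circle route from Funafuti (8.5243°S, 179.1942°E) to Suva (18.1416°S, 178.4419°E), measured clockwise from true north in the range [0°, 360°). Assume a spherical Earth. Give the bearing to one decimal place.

184.3°

Δλ = 178.4419 − 179.1942 = -0.7523°.
θ = atan2( sin Δλ · cos φ₂ , cos φ₁ · sin φ₂ − sin φ₁ · cos φ₂ · cos Δλ )
  = atan2(-0.01248, -0.16708) = -175.729° → normalised to [0°, 360°): 184.271°.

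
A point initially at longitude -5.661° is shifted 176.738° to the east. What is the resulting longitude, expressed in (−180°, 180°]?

Start at -5.661°; shift +176.738° → +171.077°.
+171.077° already lies in (−180°, 180°].

+171.077°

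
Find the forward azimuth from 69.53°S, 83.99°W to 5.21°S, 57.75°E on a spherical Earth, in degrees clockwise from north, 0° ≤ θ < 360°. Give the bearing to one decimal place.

141.1°

Δλ = 57.75 − -83.99 = 141.74°.
θ = atan2( sin Δλ · cos φ₂ , cos φ₁ · sin φ₂ − sin φ₁ · cos φ₂ · cos Δλ )
  = atan2(0.61667, -0.76434) = 141.103° → normalised to [0°, 360°): 141.103°.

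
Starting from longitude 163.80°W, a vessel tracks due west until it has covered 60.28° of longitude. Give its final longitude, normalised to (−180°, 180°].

135.92°E

Start at -163.80°; shift −60.28° → -224.08°.
-224.08° lies outside (−180°, 180°]; add 360° → +135.92°.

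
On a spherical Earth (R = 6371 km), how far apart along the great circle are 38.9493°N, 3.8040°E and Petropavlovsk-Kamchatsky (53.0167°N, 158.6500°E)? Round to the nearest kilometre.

Δλ = 158.6500 − 3.8040 = 154.8460°.
Δφ = 53.0167 − 38.9493 = 14.0674°.
a = sin²(Δφ/2) + cos φ₁ · cos φ₂ · sin²(Δλ/2) = 0.460663.
c = 2·atan2(√a, √(1−a)) = 1.49204 rad → d = 6371·c ≈ 9505.80 km.

9506 km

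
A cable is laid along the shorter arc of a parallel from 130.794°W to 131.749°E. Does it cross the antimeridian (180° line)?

Yes

Naïve |131.749 − -130.794| = 262.543° > 180°, so the shorter arc goes the other way round — across 180°.
Signed shortest Δλ = ((131.749 − -130.794 + 180) mod 360) − 180 = -97.457°.
Going west by 97.457° from -130.794° passes through 180° before reaching +131.749°.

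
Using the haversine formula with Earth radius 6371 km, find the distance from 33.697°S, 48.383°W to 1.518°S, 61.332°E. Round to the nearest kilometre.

11722 km

Δλ = 61.332 − -48.383 = 109.715°.
Δφ = -1.518 − -33.697 = 32.179°.
a = sin²(Δφ/2) + cos φ₁ · cos φ₂ · sin²(Δλ/2) = 0.632933.
c = 2·atan2(√a, √(1−a)) = 1.83990 rad → d = 6371·c ≈ 11722.00 km.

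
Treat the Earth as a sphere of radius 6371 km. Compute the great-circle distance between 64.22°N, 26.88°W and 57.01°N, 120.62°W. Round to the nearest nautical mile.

Δλ = -120.62 − -26.88 = -93.74°.
Δφ = 57.01 − 64.22 = -7.21°.
a = sin²(Δφ/2) + cos φ₁ · cos φ₂ · sin²(Δλ/2) = 0.130081.
c = 2·atan2(√a, √(1−a)) = 0.73797 rad → d = 6371·c ≈ 4701.60 km ≈ 2538.66 nmi.

2539 nmi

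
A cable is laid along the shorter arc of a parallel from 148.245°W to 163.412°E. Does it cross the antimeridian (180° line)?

Naïve |163.412 − -148.245| = 311.657° > 180°, so the shorter arc goes the other way round — across 180°.
Signed shortest Δλ = ((163.412 − -148.245 + 180) mod 360) − 180 = -48.343°.
Going west by 48.343° from -148.245° passes through 180° before reaching +163.412°.

Yes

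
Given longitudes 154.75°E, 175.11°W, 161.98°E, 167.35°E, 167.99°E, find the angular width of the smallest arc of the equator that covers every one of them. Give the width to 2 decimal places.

30.14°

Sort the longitudes: -175.11°, +154.75°, +161.98°, +167.35°, +167.99°.
Eastward gaps between consecutive values (wrapping around): 329.86°, 7.23°, 5.37°, 0.64°, 16.90°.
Largest gap = 329.86° ⇒ minimal covering band is its complement: 360° − 329.86° = 30.14°.
Band runs from +154.75° eastward to -175.11°, crossing the antimeridian.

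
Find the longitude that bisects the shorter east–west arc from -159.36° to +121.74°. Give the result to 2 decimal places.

Signed shortest Δλ from -159.36° to +121.74° is -78.90°.
Midpoint longitude = -159.36° + (-78.90°)/2 = -159.36° − 39.45° = -198.81°.
Normalise into (−180°, 180°]: +161.19°.
(The naïve average (-159.36 + +121.74)/2 = -18.81° is on the wrong side of the globe.)

+161.19°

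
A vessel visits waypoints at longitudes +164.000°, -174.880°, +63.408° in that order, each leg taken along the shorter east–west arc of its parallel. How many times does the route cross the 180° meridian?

Leg 1: +164.000° → -174.880°, shortest Δλ = 21.12° (east) — crosses 180°.
Leg 2: -174.880° → +63.408°, shortest Δλ = -121.712° (west) — crosses 180°.
Total crossings: 2.

2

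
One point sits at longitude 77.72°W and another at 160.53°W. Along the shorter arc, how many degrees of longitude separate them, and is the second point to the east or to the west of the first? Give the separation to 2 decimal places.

82.81° west

Raw difference: -160.53 − -77.72 = -82.81°.
Normalise into (−180°, 180°]: -82.81° stays -82.81°.
Negative ⇒ the second point lies to the west; separation 82.81°.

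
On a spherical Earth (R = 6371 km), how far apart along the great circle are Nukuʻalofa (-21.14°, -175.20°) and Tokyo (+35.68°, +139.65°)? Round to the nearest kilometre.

7906 km

Δλ = 139.65 − -175.20 = 314.85°; wrapped into (−180°, 180°]: -45.15°.
Δφ = 35.68 − -21.14 = 56.82°.
a = sin²(Δφ/2) + cos φ₁ · cos φ₂ · sin²(Δλ/2) = 0.338018.
c = 2·atan2(√a, √(1−a)) = 1.24088 rad → d = 6371·c ≈ 7905.64 km.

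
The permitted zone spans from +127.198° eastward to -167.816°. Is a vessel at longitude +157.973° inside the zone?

Band width going east from +127.198° to -167.816°: ((-167.816 − 127.198) mod 360) = 64.986°.
Offset of +157.973° east of the west edge: ((157.973 − 127.198) mod 360) = 30.775°.
30.775° ≤ 64.986° ⇒ inside.

Yes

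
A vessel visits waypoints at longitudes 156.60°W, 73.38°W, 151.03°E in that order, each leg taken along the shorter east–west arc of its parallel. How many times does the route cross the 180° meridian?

Leg 1: -156.60° → -73.38°, shortest Δλ = 83.22° (east) — does not cross 180°.
Leg 2: -73.38° → +151.03°, shortest Δλ = -135.59° (west) — crosses 180°.
Total crossings: 1.

1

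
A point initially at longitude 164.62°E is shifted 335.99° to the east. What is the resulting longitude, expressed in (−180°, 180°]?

Start at +164.62°; shift +335.99° → +500.61°.
+500.61° lies outside (−180°, 180°]; subtract 360° → +140.61°.

140.61°E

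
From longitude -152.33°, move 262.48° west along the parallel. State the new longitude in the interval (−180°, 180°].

Start at -152.33°; shift −262.48° → -414.81°.
-414.81° lies outside (−180°, 180°]; add 360° → -54.81°.

-54.81°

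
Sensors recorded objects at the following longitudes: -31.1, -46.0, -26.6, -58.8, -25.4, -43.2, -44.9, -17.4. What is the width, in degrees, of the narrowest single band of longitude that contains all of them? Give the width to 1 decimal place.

41.4°

Sort the longitudes: -58.8°, -46.0°, -44.9°, -43.2°, -31.1°, -26.6°, -25.4°, -17.4°.
Eastward gaps between consecutive values (wrapping around): 12.8°, 1.1°, 1.7°, 12.1°, 4.5°, 1.2°, 8.0°, 318.6°.
Largest gap = 318.6° ⇒ minimal covering band is its complement: 360° − 318.6° = 41.4°.
Band runs from -58.8° eastward to -17.4°.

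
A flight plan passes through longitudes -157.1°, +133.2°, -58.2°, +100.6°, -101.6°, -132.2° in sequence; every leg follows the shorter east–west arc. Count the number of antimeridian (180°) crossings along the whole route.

3

Leg 1: -157.1° → +133.2°, shortest Δλ = -69.7° (west) — crosses 180°.
Leg 2: +133.2° → -58.2°, shortest Δλ = 168.6° (east) — crosses 180°.
Leg 3: -58.2° → +100.6°, shortest Δλ = 158.8° (east) — does not cross 180°.
Leg 4: +100.6° → -101.6°, shortest Δλ = 157.8° (east) — crosses 180°.
Leg 5: -101.6° → -132.2°, shortest Δλ = -30.6° (west) — does not cross 180°.
Total crossings: 3.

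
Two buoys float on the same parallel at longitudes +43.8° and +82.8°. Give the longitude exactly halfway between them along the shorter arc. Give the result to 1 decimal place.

Signed shortest Δλ from +43.8° to +82.8° is +39.0°.
Midpoint longitude = +43.8° + (+39.0°)/2 = +43.8° + 19.5° = +63.3°.

+63.3°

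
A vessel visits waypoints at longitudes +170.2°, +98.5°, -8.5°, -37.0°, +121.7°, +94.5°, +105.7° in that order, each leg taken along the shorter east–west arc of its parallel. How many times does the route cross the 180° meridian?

Leg 1: +170.2° → +98.5°, shortest Δλ = -71.7° (west) — does not cross 180°.
Leg 2: +98.5° → -8.5°, shortest Δλ = -107.0° (west) — does not cross 180°.
Leg 3: -8.5° → -37.0°, shortest Δλ = -28.5° (west) — does not cross 180°.
Leg 4: -37.0° → +121.7°, shortest Δλ = 158.7° (east) — does not cross 180°.
Leg 5: +121.7° → +94.5°, shortest Δλ = -27.2° (west) — does not cross 180°.
Leg 6: +94.5° → +105.7°, shortest Δλ = 11.2° (east) — does not cross 180°.
Total crossings: 0.

0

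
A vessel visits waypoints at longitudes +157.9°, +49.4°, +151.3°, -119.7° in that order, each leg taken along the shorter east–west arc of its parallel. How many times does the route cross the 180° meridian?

1

Leg 1: +157.9° → +49.4°, shortest Δλ = -108.5° (west) — does not cross 180°.
Leg 2: +49.4° → +151.3°, shortest Δλ = 101.9° (east) — does not cross 180°.
Leg 3: +151.3° → -119.7°, shortest Δλ = 89.0° (east) — crosses 180°.
Total crossings: 1.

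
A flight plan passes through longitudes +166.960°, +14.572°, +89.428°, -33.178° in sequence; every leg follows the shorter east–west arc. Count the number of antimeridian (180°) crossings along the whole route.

0

Leg 1: +166.960° → +14.572°, shortest Δλ = -152.388° (west) — does not cross 180°.
Leg 2: +14.572° → +89.428°, shortest Δλ = 74.856° (east) — does not cross 180°.
Leg 3: +89.428° → -33.178°, shortest Δλ = -122.606° (west) — does not cross 180°.
Total crossings: 0.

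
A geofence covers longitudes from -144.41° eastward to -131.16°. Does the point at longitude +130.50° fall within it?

Band width going east from -144.41° to -131.16°: ((-131.16 − -144.41) mod 360) = 13.25°.
Offset of +130.50° east of the west edge: ((130.50 − -144.41) mod 360) = 274.91°.
274.91° > 13.25° ⇒ outside.

No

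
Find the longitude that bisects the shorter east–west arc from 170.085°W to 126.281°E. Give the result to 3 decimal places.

Signed shortest Δλ from -170.085° to +126.281° is -63.634°.
Midpoint longitude = -170.085° + (-63.634°)/2 = -170.085° − 31.817° = -201.902°.
Normalise into (−180°, 180°]: +158.098°.
(The naïve average (-170.085 + +126.281)/2 = -21.902° is on the wrong side of the globe.)

158.098°E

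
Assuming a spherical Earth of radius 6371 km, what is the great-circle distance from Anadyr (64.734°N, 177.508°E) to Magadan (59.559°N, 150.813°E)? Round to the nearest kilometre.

1487 km

Δλ = 150.813 − 177.508 = -26.695°.
Δφ = 59.559 − 64.734 = -5.175°.
a = sin²(Δφ/2) + cos φ₁ · cos φ₂ · sin²(Δλ/2) = 0.013563.
c = 2·atan2(√a, √(1−a)) = 0.23345 rad → d = 6371·c ≈ 1487.31 km.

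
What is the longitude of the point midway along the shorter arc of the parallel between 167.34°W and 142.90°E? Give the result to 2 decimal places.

Signed shortest Δλ from -167.34° to +142.90° is -49.76°.
Midpoint longitude = -167.34° + (-49.76°)/2 = -167.34° − 24.88° = -192.22°.
Normalise into (−180°, 180°]: +167.78°.
(The naïve average (-167.34 + +142.90)/2 = -12.22° is on the wrong side of the globe.)

167.78°E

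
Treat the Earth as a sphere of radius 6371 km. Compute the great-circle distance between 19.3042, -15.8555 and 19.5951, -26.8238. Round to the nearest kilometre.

Δλ = -26.8238 − -15.8555 = -10.9683°.
Δφ = 19.5951 − 19.3042 = 0.2909°.
a = sin²(Δφ/2) + cos φ₁ · cos φ₂ · sin²(Δλ/2) = 0.008127.
c = 2·atan2(√a, √(1−a)) = 0.18055 rad → d = 6371·c ≈ 1150.28 km.

1150 km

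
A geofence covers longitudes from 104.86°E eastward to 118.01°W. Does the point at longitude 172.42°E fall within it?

Band width going east from +104.86° to -118.01°: ((-118.01 − 104.86) mod 360) = 137.13°.
Offset of +172.42° east of the west edge: ((172.42 − 104.86) mod 360) = 67.56°.
67.56° ≤ 137.13° ⇒ inside.

Yes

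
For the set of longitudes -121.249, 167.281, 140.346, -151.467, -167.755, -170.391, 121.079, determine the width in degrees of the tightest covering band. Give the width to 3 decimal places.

117.672°

Sort the longitudes: -170.391°, -167.755°, -151.467°, -121.249°, +121.079°, +140.346°, +167.281°.
Eastward gaps between consecutive values (wrapping around): 2.636°, 16.288°, 30.218°, 242.328°, 19.267°, 26.935°, 22.328°.
Largest gap = 242.328° ⇒ minimal covering band is its complement: 360° − 242.328° = 117.672°.
Band runs from +121.079° eastward to -121.249°, crossing the antimeridian.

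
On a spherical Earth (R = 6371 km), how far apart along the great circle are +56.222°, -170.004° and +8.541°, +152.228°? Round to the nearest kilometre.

Δλ = 152.228 − -170.004 = 322.232°; wrapped into (−180°, 180°]: -37.768°.
Δφ = 8.541 − 56.222 = -47.681°.
a = sin²(Δφ/2) + cos φ₁ · cos φ₂ · sin²(Δλ/2) = 0.220965.
c = 2·atan2(√a, √(1−a)) = 0.97874 rad → d = 6371·c ≈ 6235.53 km.

6236 km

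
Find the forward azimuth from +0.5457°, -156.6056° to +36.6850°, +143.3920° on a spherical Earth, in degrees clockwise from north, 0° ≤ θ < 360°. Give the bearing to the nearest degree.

311°

Δλ = 143.3920 − -156.6056 = 299.9976°; wrapped into (−180°, 180°]: -60.0024°.
θ = atan2( sin Δλ · cos φ₂ , cos φ₁ · sin φ₂ − sin φ₁ · cos φ₂ · cos Δλ )
  = atan2(-0.69451, 0.59357) = -49.481° → normalised to [0°, 360°): 310.519°.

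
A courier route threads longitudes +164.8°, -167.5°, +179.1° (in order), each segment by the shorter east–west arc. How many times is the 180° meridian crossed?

Leg 1: +164.8° → -167.5°, shortest Δλ = 27.7° (east) — crosses 180°.
Leg 2: -167.5° → +179.1°, shortest Δλ = -13.4° (west) — crosses 180°.
Total crossings: 2.

2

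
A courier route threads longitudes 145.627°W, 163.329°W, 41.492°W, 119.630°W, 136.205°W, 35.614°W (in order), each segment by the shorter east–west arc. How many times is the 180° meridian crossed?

Leg 1: -145.627° → -163.329°, shortest Δλ = -17.702° (west) — does not cross 180°.
Leg 2: -163.329° → -41.492°, shortest Δλ = 121.837° (east) — does not cross 180°.
Leg 3: -41.492° → -119.630°, shortest Δλ = -78.138° (west) — does not cross 180°.
Leg 4: -119.630° → -136.205°, shortest Δλ = -16.575° (west) — does not cross 180°.
Leg 5: -136.205° → -35.614°, shortest Δλ = 100.591° (east) — does not cross 180°.
Total crossings: 0.

0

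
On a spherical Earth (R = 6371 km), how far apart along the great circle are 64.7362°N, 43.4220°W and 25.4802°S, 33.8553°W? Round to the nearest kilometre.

10066 km

Δλ = -33.8553 − -43.4220 = 9.5667°.
Δφ = -25.4802 − 64.7362 = -90.2164°.
a = sin²(Δφ/2) + cos φ₁ · cos φ₂ · sin²(Δλ/2) = 0.504567.
c = 2·atan2(√a, √(1−a)) = 1.57993 rad → d = 6371·c ≈ 10065.74 km.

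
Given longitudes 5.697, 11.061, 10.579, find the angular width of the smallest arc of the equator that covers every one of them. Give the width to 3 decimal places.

Sort the longitudes: +5.697°, +10.579°, +11.061°.
Eastward gaps between consecutive values (wrapping around): 4.882°, 0.482°, 354.636°.
Largest gap = 354.636° ⇒ minimal covering band is its complement: 360° − 354.636° = 5.364°.
Band runs from +5.697° eastward to +11.061°.

5.364°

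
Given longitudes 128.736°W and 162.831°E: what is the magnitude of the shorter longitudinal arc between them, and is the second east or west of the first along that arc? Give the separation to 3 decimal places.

Raw difference: 162.831 − -128.736 = 291.567°.
Normalise into (−180°, 180°]: 291.567° − 360° = -68.433°.
Negative ⇒ the second point lies to the west; separation 68.433°.

68.433° west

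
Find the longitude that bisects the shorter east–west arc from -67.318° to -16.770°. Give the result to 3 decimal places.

Signed shortest Δλ from -67.318° to -16.770° is +50.548°.
Midpoint longitude = -67.318° + (+50.548°)/2 = -67.318° + 25.274° = -42.044°.

-42.044°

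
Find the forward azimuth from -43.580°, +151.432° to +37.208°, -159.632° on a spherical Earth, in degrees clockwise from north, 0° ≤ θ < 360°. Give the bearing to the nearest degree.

37°

Δλ = -159.632 − 151.432 = -311.064°; wrapped into (−180°, 180°]: 48.936°.
θ = atan2( sin Δλ · cos φ₂ , cos φ₁ · sin φ₂ − sin φ₁ · cos φ₂ · cos Δλ )
  = atan2(0.60050, 0.79873) = 36.937° → normalised to [0°, 360°): 36.937°.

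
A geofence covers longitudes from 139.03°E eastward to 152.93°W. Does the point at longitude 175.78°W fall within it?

Yes

Band width going east from +139.03° to -152.93°: ((-152.93 − 139.03) mod 360) = 68.04°.
Offset of -175.78° east of the west edge: ((-175.78 − 139.03) mod 360) = 45.19°.
45.19° ≤ 68.04° ⇒ inside.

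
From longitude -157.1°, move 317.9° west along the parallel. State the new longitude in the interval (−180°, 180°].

-115.0°

Start at -157.1°; shift −317.9° → -475.0°.
-475.0° lies outside (−180°, 180°]; add 360° → -115.0°.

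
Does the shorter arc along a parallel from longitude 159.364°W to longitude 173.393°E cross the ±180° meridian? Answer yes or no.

Yes

Naïve |173.393 − -159.364| = 332.757° > 180°, so the shorter arc goes the other way round — across 180°.
Signed shortest Δλ = ((173.393 − -159.364 + 180) mod 360) − 180 = -27.243°.
Going west by 27.243° from -159.364° passes through 180° before reaching +173.393°.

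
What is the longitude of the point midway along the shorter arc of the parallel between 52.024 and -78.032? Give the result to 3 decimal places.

-13.004°

Signed shortest Δλ from +52.024° to -78.032° is -130.056°.
Midpoint longitude = +52.024° + (-130.056°)/2 = +52.024° − 65.028° = -13.004°.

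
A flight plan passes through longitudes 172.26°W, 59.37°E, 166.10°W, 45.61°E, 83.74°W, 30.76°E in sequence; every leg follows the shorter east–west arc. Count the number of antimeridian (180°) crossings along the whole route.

3

Leg 1: -172.26° → +59.37°, shortest Δλ = -128.37° (west) — crosses 180°.
Leg 2: +59.37° → -166.10°, shortest Δλ = 134.53° (east) — crosses 180°.
Leg 3: -166.10° → +45.61°, shortest Δλ = -148.29° (west) — crosses 180°.
Leg 4: +45.61° → -83.74°, shortest Δλ = -129.35° (west) — does not cross 180°.
Leg 5: -83.74° → +30.76°, shortest Δλ = 114.5° (east) — does not cross 180°.
Total crossings: 3.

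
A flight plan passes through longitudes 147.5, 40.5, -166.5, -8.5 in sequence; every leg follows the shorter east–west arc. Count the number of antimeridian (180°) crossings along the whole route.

1

Leg 1: +147.5° → +40.5°, shortest Δλ = -107.0° (west) — does not cross 180°.
Leg 2: +40.5° → -166.5°, shortest Δλ = 153.0° (east) — crosses 180°.
Leg 3: -166.5° → -8.5°, shortest Δλ = 158.0° (east) — does not cross 180°.
Total crossings: 1.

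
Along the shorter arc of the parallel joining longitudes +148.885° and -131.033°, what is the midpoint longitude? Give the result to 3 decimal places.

Signed shortest Δλ from +148.885° to -131.033° is +80.082°.
Midpoint longitude = +148.885° + (+80.082°)/2 = +148.885° + 40.041° = +188.926°.
Normalise into (−180°, 180°]: -171.074°.
(The naïve average (+148.885 + -131.033)/2 = 8.926° is on the wrong side of the globe.)

-171.074°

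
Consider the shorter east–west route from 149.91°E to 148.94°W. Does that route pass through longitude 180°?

Naïve |-148.94 − 149.91| = 298.85° > 180°, so the shorter arc goes the other way round — across 180°.
Signed shortest Δλ = ((-148.94 − 149.91 + 180) mod 360) − 180 = 61.15°.
Going east by 61.15° from +149.91° passes through 180° before reaching -148.94°.

Yes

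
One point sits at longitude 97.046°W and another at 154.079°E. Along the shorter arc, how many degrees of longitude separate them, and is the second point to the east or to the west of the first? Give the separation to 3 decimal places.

Raw difference: 154.079 − -97.046 = 251.125°.
Normalise into (−180°, 180°]: 251.125° − 360° = -108.875°.
Negative ⇒ the second point lies to the west; separation 108.875°.

108.875° west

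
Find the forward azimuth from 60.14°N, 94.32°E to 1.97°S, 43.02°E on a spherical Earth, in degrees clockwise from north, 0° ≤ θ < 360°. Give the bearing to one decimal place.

234.4°

Δλ = 43.02 − 94.32 = -51.30°.
θ = atan2( sin Δλ · cos φ₂ , cos φ₁ · sin φ₂ − sin φ₁ · cos φ₂ · cos Δλ )
  = atan2(-0.77997, -0.55903) = -125.631° → normalised to [0°, 360°): 234.369°.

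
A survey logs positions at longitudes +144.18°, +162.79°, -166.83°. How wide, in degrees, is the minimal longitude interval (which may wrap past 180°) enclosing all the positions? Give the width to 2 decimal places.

48.99°

Sort the longitudes: -166.83°, +144.18°, +162.79°.
Eastward gaps between consecutive values (wrapping around): 311.01°, 18.61°, 30.38°.
Largest gap = 311.01° ⇒ minimal covering band is its complement: 360° − 311.01° = 48.99°.
Band runs from +144.18° eastward to -166.83°, crossing the antimeridian.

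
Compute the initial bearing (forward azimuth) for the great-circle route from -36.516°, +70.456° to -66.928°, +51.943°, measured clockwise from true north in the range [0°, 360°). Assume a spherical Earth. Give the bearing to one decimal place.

193.5°

Δλ = 51.943 − 70.456 = -18.513°.
θ = atan2( sin Δλ · cos φ₂ , cos φ₁ · sin φ₂ − sin φ₁ · cos φ₂ · cos Δλ )
  = atan2(-0.12443, -0.51828) = -166.500° → normalised to [0°, 360°): 193.500°.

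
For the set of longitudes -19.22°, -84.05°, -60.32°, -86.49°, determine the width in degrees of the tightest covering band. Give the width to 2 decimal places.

Sort the longitudes: -86.49°, -84.05°, -60.32°, -19.22°.
Eastward gaps between consecutive values (wrapping around): 2.44°, 23.73°, 41.10°, 292.73°.
Largest gap = 292.73° ⇒ minimal covering band is its complement: 360° − 292.73° = 67.27°.
Band runs from -86.49° eastward to -19.22°.

67.27°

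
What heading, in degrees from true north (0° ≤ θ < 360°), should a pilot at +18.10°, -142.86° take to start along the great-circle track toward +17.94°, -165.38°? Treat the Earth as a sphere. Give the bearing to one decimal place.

Δλ = -165.38 − -142.86 = -22.52°.
θ = atan2( sin Δλ · cos φ₂ , cos φ₁ · sin φ₂ − sin φ₁ · cos φ₂ · cos Δλ )
  = atan2(-0.36438, 0.01975) = -86.898° → normalised to [0°, 360°): 273.102°.

273.1°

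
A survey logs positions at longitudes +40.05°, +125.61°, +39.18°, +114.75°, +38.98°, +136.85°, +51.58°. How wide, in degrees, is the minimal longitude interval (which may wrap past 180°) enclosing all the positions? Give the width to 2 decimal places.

97.87°

Sort the longitudes: +38.98°, +39.18°, +40.05°, +51.58°, +114.75°, +125.61°, +136.85°.
Eastward gaps between consecutive values (wrapping around): 0.20°, 0.87°, 11.53°, 63.17°, 10.86°, 11.24°, 262.13°.
Largest gap = 262.13° ⇒ minimal covering band is its complement: 360° − 262.13° = 97.87°.
Band runs from +38.98° eastward to +136.85°.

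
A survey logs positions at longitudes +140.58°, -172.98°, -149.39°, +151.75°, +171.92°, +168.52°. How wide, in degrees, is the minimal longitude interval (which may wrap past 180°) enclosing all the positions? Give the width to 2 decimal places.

Sort the longitudes: -172.98°, -149.39°, +140.58°, +151.75°, +168.52°, +171.92°.
Eastward gaps between consecutive values (wrapping around): 23.59°, 289.97°, 11.17°, 16.77°, 3.40°, 15.10°.
Largest gap = 289.97° ⇒ minimal covering band is its complement: 360° − 289.97° = 70.03°.
Band runs from +140.58° eastward to -149.39°, crossing the antimeridian.

70.03°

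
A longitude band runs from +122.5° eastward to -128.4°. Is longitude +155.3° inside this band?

Band width going east from +122.5° to -128.4°: ((-128.4 − 122.5) mod 360) = 109.1°.
Offset of +155.3° east of the west edge: ((155.3 − 122.5) mod 360) = 32.8°.
32.8° ≤ 109.1° ⇒ inside.

Yes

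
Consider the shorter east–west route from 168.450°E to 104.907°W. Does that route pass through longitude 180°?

Naïve |-104.907 − 168.450| = 273.357° > 180°, so the shorter arc goes the other way round — across 180°.
Signed shortest Δλ = ((-104.907 − 168.450 + 180) mod 360) − 180 = 86.643°.
Going east by 86.643° from +168.450° passes through 180° before reaching -104.907°.

Yes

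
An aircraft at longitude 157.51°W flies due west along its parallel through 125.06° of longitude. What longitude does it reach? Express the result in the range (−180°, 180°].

77.43°E

Start at -157.51°; shift −125.06° → -282.57°.
-282.57° lies outside (−180°, 180°]; add 360° → +77.43°.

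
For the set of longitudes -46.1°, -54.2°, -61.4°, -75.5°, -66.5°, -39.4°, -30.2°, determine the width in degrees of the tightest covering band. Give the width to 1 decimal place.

Sort the longitudes: -75.5°, -66.5°, -61.4°, -54.2°, -46.1°, -39.4°, -30.2°.
Eastward gaps between consecutive values (wrapping around): 9.0°, 5.1°, 7.2°, 8.1°, 6.7°, 9.2°, 314.7°.
Largest gap = 314.7° ⇒ minimal covering band is its complement: 360° − 314.7° = 45.3°.
Band runs from -75.5° eastward to -30.2°.

45.3°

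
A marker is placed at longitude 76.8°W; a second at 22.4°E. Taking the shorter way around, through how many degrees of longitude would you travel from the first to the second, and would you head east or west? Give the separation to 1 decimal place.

Raw difference: 22.4 − -76.8 = 99.2°.
Normalise into (−180°, 180°]: 99.2° stays 99.2°.
Positive ⇒ the second point lies to the east; separation 99.2°.

99.2° east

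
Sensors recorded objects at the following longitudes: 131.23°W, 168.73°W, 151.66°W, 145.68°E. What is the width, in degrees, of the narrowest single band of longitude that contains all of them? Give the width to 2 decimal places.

Sort the longitudes: -168.73°, -151.66°, -131.23°, +145.68°.
Eastward gaps between consecutive values (wrapping around): 17.07°, 20.43°, 276.91°, 45.59°.
Largest gap = 276.91° ⇒ minimal covering band is its complement: 360° − 276.91° = 83.09°.
Band runs from +145.68° eastward to -131.23°, crossing the antimeridian.

83.09°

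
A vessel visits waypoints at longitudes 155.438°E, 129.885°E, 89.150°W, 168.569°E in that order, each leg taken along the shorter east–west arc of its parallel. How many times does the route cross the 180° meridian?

Leg 1: +155.438° → +129.885°, shortest Δλ = -25.553° (west) — does not cross 180°.
Leg 2: +129.885° → -89.150°, shortest Δλ = 140.965° (east) — crosses 180°.
Leg 3: -89.150° → +168.569°, shortest Δλ = -102.281° (west) — crosses 180°.
Total crossings: 2.

2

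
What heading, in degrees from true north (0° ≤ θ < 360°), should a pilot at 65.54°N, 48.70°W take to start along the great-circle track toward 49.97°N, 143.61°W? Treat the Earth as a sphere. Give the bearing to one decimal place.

Δλ = -143.61 − -48.70 = -94.91°.
θ = atan2( sin Δλ · cos φ₂ , cos φ₁ · sin φ₂ − sin φ₁ · cos φ₂ · cos Δλ )
  = atan2(-0.64083, 0.36716) = -60.190° → normalised to [0°, 360°): 299.810°.

299.8°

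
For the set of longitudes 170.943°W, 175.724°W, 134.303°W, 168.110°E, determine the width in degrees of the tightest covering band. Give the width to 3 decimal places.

Sort the longitudes: -175.724°, -170.943°, -134.303°, +168.110°.
Eastward gaps between consecutive values (wrapping around): 4.781°, 36.640°, 302.413°, 16.166°.
Largest gap = 302.413° ⇒ minimal covering band is its complement: 360° − 302.413° = 57.587°.
Band runs from +168.110° eastward to -134.303°, crossing the antimeridian.

57.587°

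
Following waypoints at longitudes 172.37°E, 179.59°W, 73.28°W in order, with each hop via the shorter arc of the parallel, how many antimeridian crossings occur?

Leg 1: +172.37° → -179.59°, shortest Δλ = 8.04° (east) — crosses 180°.
Leg 2: -179.59° → -73.28°, shortest Δλ = 106.31° (east) — does not cross 180°.
Total crossings: 1.

1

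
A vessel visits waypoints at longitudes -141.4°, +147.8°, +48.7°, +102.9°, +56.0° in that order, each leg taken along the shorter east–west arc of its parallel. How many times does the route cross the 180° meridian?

1

Leg 1: -141.4° → +147.8°, shortest Δλ = -70.8° (west) — crosses 180°.
Leg 2: +147.8° → +48.7°, shortest Δλ = -99.1° (west) — does not cross 180°.
Leg 3: +48.7° → +102.9°, shortest Δλ = 54.2° (east) — does not cross 180°.
Leg 4: +102.9° → +56.0°, shortest Δλ = -46.9° (west) — does not cross 180°.
Total crossings: 1.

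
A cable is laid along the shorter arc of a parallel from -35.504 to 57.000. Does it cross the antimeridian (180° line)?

No

Signed shortest Δλ = ((57.000 − -35.504 + 180) mod 360) − 180 = 92.504°.
Going east by 92.504° from -35.504° reaches +57.000° without touching 180°.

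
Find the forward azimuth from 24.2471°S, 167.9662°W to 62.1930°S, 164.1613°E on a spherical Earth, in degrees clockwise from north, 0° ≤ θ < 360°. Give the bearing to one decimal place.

198.9°

Δλ = 164.1613 − -167.9662 = 332.1275°; wrapped into (−180°, 180°]: -27.8725°.
θ = atan2( sin Δλ · cos φ₂ , cos φ₁ · sin φ₂ − sin φ₁ · cos φ₂ · cos Δλ )
  = atan2(-0.21809, -0.63714) = -161.104° → normalised to [0°, 360°): 198.896°.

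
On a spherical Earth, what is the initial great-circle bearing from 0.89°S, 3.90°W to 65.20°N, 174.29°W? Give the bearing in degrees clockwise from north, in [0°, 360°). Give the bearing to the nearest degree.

356°

Δλ = -174.29 − -3.90 = -170.39°.
θ = atan2( sin Δλ · cos φ₂ , cos φ₁ · sin φ₂ − sin φ₁ · cos φ₂ · cos Δλ )
  = atan2(-0.07002, 0.90124) = -4.443° → normalised to [0°, 360°): 355.557°.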